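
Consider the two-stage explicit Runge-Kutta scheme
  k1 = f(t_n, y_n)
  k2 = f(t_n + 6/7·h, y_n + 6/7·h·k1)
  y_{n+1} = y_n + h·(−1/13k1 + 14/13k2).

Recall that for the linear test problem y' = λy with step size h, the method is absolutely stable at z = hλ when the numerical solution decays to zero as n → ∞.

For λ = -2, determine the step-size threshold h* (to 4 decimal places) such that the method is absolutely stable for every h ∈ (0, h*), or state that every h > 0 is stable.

Set f=λy, z=hλ:
  k1=λy_n ⇒ h·k1=z·y_n;  k2=λ(1+6/7z)y_n ⇒ h·k2=z(1+6/7z)y_n
  y_{n+1}/y_n = 1 − 1/13z + 14/13z(1+6/7z) = 1 + z + 12/13z²
  Hence R(z) = 1 + z + 12/13z².

Boundary: |R(x)|=1, x<0.
x=-1.79: |R|=2.1676
R=1: x+12/13x²=0 ⇒ x=−13/12=-1.0833; min R=1−1/(4·12/13)=0.7292>−1
Confirm numerically:
  x=-0.858: |R|=0.82154 <1
  x=-0.679: |R|=0.74658 <1
  x=-0.459: |R|=0.73547 <1
  x=-1.229: |R|=1.16525 >1
  x=-1.143: |R|=1.06295 >1
Stable set (-1.0833, 0).

(-1.0833,0); λ=-2 ⇒ h* = (13/12)/2 = 0.5417.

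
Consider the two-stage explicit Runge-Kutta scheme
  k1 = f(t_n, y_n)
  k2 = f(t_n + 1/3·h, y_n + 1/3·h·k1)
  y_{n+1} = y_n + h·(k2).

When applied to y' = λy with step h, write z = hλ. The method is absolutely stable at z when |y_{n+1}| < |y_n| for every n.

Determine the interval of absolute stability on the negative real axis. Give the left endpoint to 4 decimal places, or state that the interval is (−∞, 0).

On y'=λy, z=hλ:
  k1=λy_n ⇒ h·k1=z·y_n;  k2=λ(1+1/3z)y_n ⇒ h·k2=z(1+1/3z)y_n
  y_{n+1}/y_n = 1 + z(1+1/3z) = 1 + z + 1/3z²
  Hence R(z) = 1 + z + 1/3z².

Find x<0 with |R(x)|<1.
x=-0.98: |R|=0.3401
R=1: x+1/3x²=0 ⇒ x=−3=-3.0000; min R=1−1/(4·1/3)=0.2500>−1
Confirm numerically:
  x=-2.929: |R|=0.93068 <1
  x=-2.073: |R|=0.35944 <1
  x=-1.229: |R|=0.27448 <1
  x=-3.520: |R|=1.61013 >1
  x=-3.049: |R|=1.04980 >1
So |R|<1 on (-3.0000, 0).

z∈(-3.0000,0).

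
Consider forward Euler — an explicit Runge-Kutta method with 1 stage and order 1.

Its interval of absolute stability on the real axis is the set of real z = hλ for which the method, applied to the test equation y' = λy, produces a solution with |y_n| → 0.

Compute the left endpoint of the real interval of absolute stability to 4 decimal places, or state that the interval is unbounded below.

z* = -2.0000.

With y'=λy (z=hλ):
  order 1, 1-stage ⇒ R(z)=1+z
  (e.g. R(-0.74)=0.26000, |R|=0.26000)

Solve |R(x)|<1 on ℝ⁻.
x=-0.74: |R|=0.2600
|R(-1.95)|=0.9500 |R(-0.95)|=0.0500 |R(-0.74)|=0.2600
Bisect:
  x_lo=-2.3710 |R|=1.3710  x_hi=-0.1550 |R|=0.8450
  mid=-1.26300 |R|=0.26300 →hi
  mid=-1.81702 |R|=0.81702 →hi
  mid=-2.09403 |R|=1.09403 →lo
  mid=-1.95552 |R|=0.95552 →hi
  mid=-2.02478 |R|=1.02478 →lo
  mid=-1.99015 |R|=0.99015 →hi
  mid=-2.00746 |R|=1.00746 →lo
  mid=-1.99881 |R|=0.99881 →hi
  ...
  [-2.00002,-1.99989] ⇒ x*=-2.0000
Interval (-2.0000, 0).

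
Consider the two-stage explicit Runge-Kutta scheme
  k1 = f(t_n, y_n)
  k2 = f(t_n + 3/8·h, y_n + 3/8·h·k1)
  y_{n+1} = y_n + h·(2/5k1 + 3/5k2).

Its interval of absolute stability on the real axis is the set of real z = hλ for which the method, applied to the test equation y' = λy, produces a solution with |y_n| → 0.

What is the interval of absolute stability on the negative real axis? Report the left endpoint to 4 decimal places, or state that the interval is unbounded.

(-4.4444, 0).

With y'=λy (z=hλ):
  k1=λy_n ⇒ h·k1=z·y_n;  k2=λ(1+3/8z)y_n ⇒ h·k2=z(1+3/8z)y_n
  y_{n+1}/y_n = 1 + 2/5z + 3/5z(1+3/8z) = 1 + z + 9/40z²
  so R(z) = 1 + z + 9/40z².

Solve |R(x)|<1 on ℝ⁻.
x=-1: |R|=0.2250
R=1: x+9/40x²=0 ⇒ x=−40/9=-4.4444; min R=1−1/(4·9/40)=-0.1111>−1
Confirm numerically:
  x=-4.169: |R|=0.74163 <1
  x=-4.074: |R|=0.66043 <1
  x=-3.796: |R|=0.44616 <1
  x=-1.996: |R|=0.09960 <1
  x=-4.923: |R|=1.53008 >1
  x=-4.700: |R|=1.27025 >1
  x=-4.641: |R|=1.20525 >1
So |R|<1 on (-4.4444, 0).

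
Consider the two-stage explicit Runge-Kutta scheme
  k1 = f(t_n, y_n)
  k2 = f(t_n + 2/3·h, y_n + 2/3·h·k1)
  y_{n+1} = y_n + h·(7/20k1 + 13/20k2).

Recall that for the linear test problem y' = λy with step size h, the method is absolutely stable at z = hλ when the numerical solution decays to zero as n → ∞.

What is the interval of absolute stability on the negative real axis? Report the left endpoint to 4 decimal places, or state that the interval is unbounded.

With y'=λy (z=hλ):
  k1=λy_n ⇒ h·k1=z·y_n;  k2=λ(1+2/3z)y_n ⇒ h·k2=z(1+2/3z)y_n
  y_{n+1}/y_n = 1 + 7/20z + 13/20z(1+2/3z) = 1 + z + 13/30z²
  ⇒ R(z) = 1 + z + 13/30z².

Find x<0 with |R(x)|<1.
x=-0.31: |R|=0.7316
R=1: x+13/30x²=0 ⇒ x=−30/13=-2.3077; min R=1−1/(4·13/30)=0.4231>−1
Confirm numerically:
  x=-2.283: |R|=0.97557 <1
  x=-2.172: |R|=0.87229 <1
  x=-1.243: |R|=0.42652 <1
  x=-2.745: |R|=1.52018 >1
  x=-2.689: |R|=1.44431 >1
  x=-2.571: |R|=1.29335 >1
Interval (-2.3077, 0).

z∈(-2.3077,0).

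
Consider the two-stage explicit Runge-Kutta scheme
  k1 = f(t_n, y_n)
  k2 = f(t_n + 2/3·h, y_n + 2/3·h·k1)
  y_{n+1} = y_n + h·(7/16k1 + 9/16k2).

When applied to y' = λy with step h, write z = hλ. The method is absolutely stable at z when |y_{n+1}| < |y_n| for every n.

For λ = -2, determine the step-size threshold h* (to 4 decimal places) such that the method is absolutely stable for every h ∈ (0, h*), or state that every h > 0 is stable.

(-2.6667,0); λ=-2 ⇒ h* = (8/3)/2 = 1.3333.

Set f=λy, z=hλ:
  k1=λy_n ⇒ h·k1=z·y_n;  k2=λ(1+2/3z)y_n ⇒ h·k2=z(1+2/3z)y_n
  y_{n+1}/y_n = 1 + 7/16z + 9/16z(1+2/3z) = 1 + z + 3/8z²
  Hence R(z) = 1 + z + 3/8z².

Find x<0 with |R(x)|<1.
x=-1.55: |R|=0.3509
R=1: x+3/8x²=0 ⇒ x=−8/3=-2.6667; min R=1−1/(4·3/8)=0.3333>−1
Confirm numerically:
  x=-2.631: |R|=0.96481 <1
  x=-2.468: |R|=0.81613 <1
  x=-2.130: |R|=0.57134 <1
  x=-2.950: |R|=1.31344 >1
  x=-2.862: |R|=1.20964 >1
  x=-2.724: |R|=1.05857 >1
So |R|<1 on (-2.6667, 0).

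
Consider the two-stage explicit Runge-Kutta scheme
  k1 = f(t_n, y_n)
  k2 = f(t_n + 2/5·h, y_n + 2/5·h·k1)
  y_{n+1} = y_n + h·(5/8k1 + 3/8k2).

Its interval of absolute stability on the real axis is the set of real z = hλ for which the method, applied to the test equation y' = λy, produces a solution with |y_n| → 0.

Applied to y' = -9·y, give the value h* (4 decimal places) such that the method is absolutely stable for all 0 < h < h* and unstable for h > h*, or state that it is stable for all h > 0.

(-6.6667,0); λ=-9 ⇒ h* = (20/3)/9 = 0.7407.

With y'=λy (z=hλ):
  k1=λy_n ⇒ h·k1=z·y_n;  k2=λ(1+2/5z)y_n ⇒ h·k2=z(1+2/5z)y_n
  y_{n+1}/y_n = 1 + 5/8z + 3/8z(1+2/5z) = 1 + z + 3/20z²
  so R(z) = 1 + z + 3/20z².

Boundary: |R(x)|=1, x<0.
x=-0.78: |R|=0.3113
R=1: x+3/20x²=0 ⇒ x=−20/3=-6.6667; min R=1−1/(4·3/20)=-0.6667>−1
Confirm numerically:
  x=-5.199: |R|=0.14456 <1
  x=-4.120: |R|=0.57384 <1
  x=-4.015: |R|=0.59697 <1
  x=-6.834: |R|=1.17153 >1
  x=-6.747: |R|=1.08130 >1
  x=-6.689: |R|=1.02241 >1
Interval (-6.6667, 0).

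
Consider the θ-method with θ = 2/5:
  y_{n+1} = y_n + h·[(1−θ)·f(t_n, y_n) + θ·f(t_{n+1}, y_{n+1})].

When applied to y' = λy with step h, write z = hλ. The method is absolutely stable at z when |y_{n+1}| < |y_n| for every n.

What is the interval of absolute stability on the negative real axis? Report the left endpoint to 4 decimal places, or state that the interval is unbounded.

On y'=λy, z=hλ:
  y_{n+1} = y_n + z·[3/5·y_n + 2/5·y_{n+1}] ⇒ (1 − 2/5z)y_{n+1} = (1 + 3/5z)y_n
  Hence R(z) = (1 + 3/5z)/(1 − 2/5z).

Find x<0 with |R(x)|<1.
x=-1.3: |R|=0.1447
R=−1: 1+3/5x = −1+2/5x ⇒ -1/5x=2 ⇒ x=2/(-1/5)=-10.0000
Confirm numerically:
  x=-9.025: |R|=0.95770 <1
  x=-8.629: |R|=0.93840 <1
  x=-5.470: |R|=0.71581 <1
  x=-4.249: |R|=0.57394 <1
  x=-10.179: |R|=1.00706 >1
  x=-10.034: |R|=1.00136 >1
So |R|<1 on (-10.0000, 0).

(-10.0000, 0).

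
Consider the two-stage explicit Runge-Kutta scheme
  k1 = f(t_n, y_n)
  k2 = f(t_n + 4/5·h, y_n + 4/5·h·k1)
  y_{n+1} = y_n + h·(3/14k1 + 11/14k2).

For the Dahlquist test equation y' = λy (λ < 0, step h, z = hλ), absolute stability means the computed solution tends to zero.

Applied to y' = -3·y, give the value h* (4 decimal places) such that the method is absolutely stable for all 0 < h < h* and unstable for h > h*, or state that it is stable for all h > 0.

(-1.5909,0); λ=-3 ⇒ h* = (35/22)/3 = 0.5303.

With y'=λy (z=hλ):
  k1=λy_n ⇒ h·k1=z·y_n;  k2=λ(1+4/5z)y_n ⇒ h·k2=z(1+4/5z)y_n
  y_{n+1}/y_n = 1 + 3/14z + 11/14z(1+4/5z) = 1 + z + 22/35z²
  ⇒ R(z) = 1 + z + 22/35z².

Boundary: |R(x)|=1, x<0.
x=-1.08: |R|=0.6532
R=1: x+22/35x²=0 ⇒ x=−35/22=-1.5909; min R=1−1/(4·22/35)=0.6023>−1
Confirm numerically:
  x=-1.531: |R|=0.94235 <1
  x=-1.152: |R|=0.68218 <1
  x=-0.986: |R|=0.62509 <1
  x=-0.652: |R|=0.61521 <1
  x=-1.976: |R|=1.47830 >1
  x=-1.953: |R|=1.44450 >1
  x=-1.730: |R|=1.15125 >1
So |R|<1 on (-1.5909, 0).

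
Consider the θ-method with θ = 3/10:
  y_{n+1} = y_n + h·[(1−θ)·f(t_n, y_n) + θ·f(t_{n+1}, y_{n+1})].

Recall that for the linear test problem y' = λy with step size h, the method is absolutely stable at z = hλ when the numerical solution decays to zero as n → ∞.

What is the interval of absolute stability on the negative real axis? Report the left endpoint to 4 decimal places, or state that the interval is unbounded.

(-5.0000, 0).

Test eqn y'=λy, z=hλ:
  y_{n+1} = y_n + z·[7/10·y_n + 3/10·y_{n+1}] ⇒ (1 − 3/10z)y_{n+1} = (1 + 7/10z)y_n
  Hence R(z) = (1 + 7/10z)/(1 − 3/10z).

Solve |R(x)|<1 on ℝ⁻.
x=-1.24: |R|=0.0962
R=−1: 1+7/10x = −1+3/10x ⇒ -2/5x=2 ⇒ x=2/(-2/5)=-5.0000
Confirm numerically:
  x=-4.485: |R|=0.91217 <1
  x=-2.985: |R|=0.57478 <1
  x=-2.311: |R|=0.36479 <1
  x=-5.532: |R|=1.08001 >1
  x=-5.519: |R|=1.07817 >1
Stable set (-5.0000, 0).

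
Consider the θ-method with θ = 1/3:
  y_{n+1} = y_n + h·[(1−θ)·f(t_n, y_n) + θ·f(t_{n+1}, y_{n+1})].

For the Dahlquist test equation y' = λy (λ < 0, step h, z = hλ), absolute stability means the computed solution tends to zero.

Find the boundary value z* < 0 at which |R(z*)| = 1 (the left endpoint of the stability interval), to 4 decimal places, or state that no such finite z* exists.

Set f=λy, z=hλ:
  y_{n+1} = y_n + z·[2/3·y_n + 1/3·y_{n+1}] ⇒ (1 − 1/3z)y_{n+1} = (1 + 2/3z)y_n
  so R(z) = (1 + 2/3z)/(1 − 1/3z).

Find x<0 with |R(x)|<1.
x=-0.47: |R|=0.5937
R=−1: 1+2/3x = −1+1/3x ⇒ -1/3x=2 ⇒ x=2/(-1/3)=-6.0000
Confirm numerically:
  x=-4.790: |R|=0.84467 <1
  x=-4.102: |R|=0.73275 <1
  x=-3.127: |R|=0.53109 <1
  x=-2.635: |R|=0.40284 <1
  x=-6.278: |R|=1.02996 >1
  x=-6.141: |R|=1.01543 >1
  x=-6.073: |R|=1.00805 >1
Interval (-6.0000, 0).

left endpoint -6.0000.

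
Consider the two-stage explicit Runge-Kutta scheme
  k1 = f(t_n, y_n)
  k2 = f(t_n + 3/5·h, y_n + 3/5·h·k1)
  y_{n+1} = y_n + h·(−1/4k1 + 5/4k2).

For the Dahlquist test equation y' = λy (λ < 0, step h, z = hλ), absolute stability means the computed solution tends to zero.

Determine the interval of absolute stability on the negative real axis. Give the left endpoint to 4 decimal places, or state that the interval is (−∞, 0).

On y'=λy, z=hλ:
  k1=λy_n ⇒ h·k1=z·y_n;  k2=λ(1+3/5z)y_n ⇒ h·k2=z(1+3/5z)y_n
  y_{n+1}/y_n = 1 − 1/4z + 5/4z(1+3/5z) = 1 + z + 3/4z²
  so R(z) = 1 + z + 3/4z².

Need |R(x)|<1, x<0.
x=-1.25: |R|=0.9219
R=1: x+3/4x²=0 ⇒ x=−4/3=-1.3333; min R=1−1/(4·3/4)=0.6667>−1
Confirm numerically:
  x=-1.285: |R|=0.95342 <1
  x=-1.105: |R|=0.81077 <1
  x=-1.100: |R|=0.80750 <1
  x=-0.855: |R|=0.69327 <1
  x=-1.529: |R|=1.22438 >1
  x=-1.447: |R|=1.12336 >1
Stable set (-1.3333, 0).

(-1.3333, 0).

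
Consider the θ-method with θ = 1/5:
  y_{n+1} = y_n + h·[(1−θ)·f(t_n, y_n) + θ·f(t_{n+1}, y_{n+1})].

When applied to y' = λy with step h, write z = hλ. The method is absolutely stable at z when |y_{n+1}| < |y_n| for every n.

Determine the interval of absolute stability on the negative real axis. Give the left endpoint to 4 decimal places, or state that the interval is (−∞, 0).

z∈(-3.3333,0).

Set f=λy, z=hλ:
  y_{n+1} = y_n + z·[4/5·y_n + 1/5·y_{n+1}] ⇒ (1 − 1/5z)y_{n+1} = (1 + 4/5z)y_n
  so R(z) = (1 + 4/5z)/(1 − 1/5z).

Find x<0 with |R(x)|<1.
x=-0.95: |R|=0.2017
R=−1: 1+4/5x = −1+1/5x ⇒ -3/5x=2 ⇒ x=2/(-3/5)=-3.3333
Confirm numerically:
  x=-2.836: |R|=0.80960 <1
  x=-2.246: |R|=0.54982 <1
  x=-1.697: |R|=0.26699 <1
  x=-3.821: |R|=1.16585 >1
  x=-3.634: |R|=1.10447 >1
So |R|<1 on (-3.3333, 0).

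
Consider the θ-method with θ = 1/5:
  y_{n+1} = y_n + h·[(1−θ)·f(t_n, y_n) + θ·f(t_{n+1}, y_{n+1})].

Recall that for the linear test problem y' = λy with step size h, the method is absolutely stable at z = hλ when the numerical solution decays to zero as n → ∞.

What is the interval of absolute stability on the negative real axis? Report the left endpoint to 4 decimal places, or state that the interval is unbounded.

z∈(-3.3333,0).

Set f=λy, z=hλ:
  y_{n+1} = y_n + z·[4/5·y_n + 1/5·y_{n+1}] ⇒ (1 − 1/5z)y_{n+1} = (1 + 4/5z)y_n
  so R(z) = (1 + 4/5z)/(1 − 1/5z).

Boundary: |R(x)|=1, x<0.
x=-1.4: |R|=0.0937
R=−1: 1+4/5x = −1+1/5x ⇒ -3/5x=2 ⇒ x=2/(-3/5)=-3.3333
Confirm numerically:
  x=-3.146: |R|=0.93101 <1
  x=-2.493: |R|=0.66355 <1
  x=-2.030: |R|=0.44381 <1
  x=-1.853: |R|=0.35196 <1
  x=-3.790: |R|=1.15586 >1
  x=-3.480: |R|=1.05189 >1
  x=-3.432: |R|=1.03510 >1
So |R|<1 on (-3.3333, 0).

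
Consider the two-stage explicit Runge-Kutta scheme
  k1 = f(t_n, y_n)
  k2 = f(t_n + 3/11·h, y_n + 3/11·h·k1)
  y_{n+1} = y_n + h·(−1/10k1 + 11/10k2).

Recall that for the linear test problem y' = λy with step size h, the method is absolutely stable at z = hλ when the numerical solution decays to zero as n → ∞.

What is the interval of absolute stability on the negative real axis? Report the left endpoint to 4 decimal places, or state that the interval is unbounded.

On y'=λy, z=hλ:
  k1=λy_n ⇒ h·k1=z·y_n;  k2=λ(1+3/11z)y_n ⇒ h·k2=z(1+3/11z)y_n
  y_{n+1}/y_n = 1 − 1/10z + 11/10z(1+3/11z) = 1 + z + 3/10z²
  Hence R(z) = 1 + z + 3/10z².

Need |R(x)|<1, x<0.
x=-1.09: |R|=0.2664
R=1: x+3/10x²=0 ⇒ x=−10/3=-3.3333; min R=1−1/(4·3/10)=0.1667>−1
Confirm numerically:
  x=-2.522: |R|=0.38615 <1
  x=-1.716: |R|=0.16740 <1
  x=-1.710: |R|=0.16723 <1
  x=-1.579: |R|=0.16897 <1
  x=-3.828: |R|=1.56808 >1
  x=-3.801: |R|=1.53328 >1
  x=-3.621: |R|=1.31249 >1
Stable set (-3.3333, 0).

z∈(-3.3333,0).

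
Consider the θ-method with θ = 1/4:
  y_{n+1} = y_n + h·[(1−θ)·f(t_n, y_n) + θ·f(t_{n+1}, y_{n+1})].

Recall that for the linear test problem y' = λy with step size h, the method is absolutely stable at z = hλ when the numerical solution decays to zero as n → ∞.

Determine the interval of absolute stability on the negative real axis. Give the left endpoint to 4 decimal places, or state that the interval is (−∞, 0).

(-4.0000, 0).

With y'=λy (z=hλ):
  y_{n+1} = y_n + z·[3/4·y_n + 1/4·y_{n+1}] ⇒ (1 − 1/4z)y_{n+1} = (1 + 3/4z)y_n
  ⇒ R(z) = (1 + 3/4z)/(1 − 1/4z).

Find x<0 with |R(x)|<1.
x=-1.73: |R|=0.2077
R=−1: 1+3/4x = −1+1/4x ⇒ -1/2x=2 ⇒ x=2/(-1/2)=-4.0000
Confirm numerically:
  x=-3.788: |R|=0.94556 <1
  x=-3.594: |R|=0.89307 <1
  x=-3.084: |R|=0.74139 <1
  x=-2.031: |R|=0.34704 <1
  x=-4.556: |R|=1.12997 >1
  x=-4.513: |R|=1.12052 >1
  x=-4.042: |R|=1.01045 >1
So |R|<1 on (-4.0000, 0).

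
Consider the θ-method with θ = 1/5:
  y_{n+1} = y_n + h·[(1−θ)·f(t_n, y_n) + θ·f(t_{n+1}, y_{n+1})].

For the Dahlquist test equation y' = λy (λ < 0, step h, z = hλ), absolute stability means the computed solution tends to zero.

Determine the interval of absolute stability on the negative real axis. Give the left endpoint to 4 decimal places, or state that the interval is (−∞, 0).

Set f=λy, z=hλ:
  y_{n+1} = y_n + z·[4/5·y_n + 1/5·y_{n+1}] ⇒ (1 − 1/5z)y_{n+1} = (1 + 4/5z)y_n
  ⇒ R(z) = (1 + 4/5z)/(1 − 1/5z).

Boundary: |R(x)|=1, x<0.
x=-1.41: |R|=0.0998
R=−1: 1+4/5x = −1+1/5x ⇒ -3/5x=2 ⇒ x=2/(-3/5)=-3.3333
Confirm numerically:
  x=-3.084: |R|=0.90747 <1
  x=-2.640: |R|=0.72775 <1
  x=-2.631: |R|=0.72389 <1
  x=-1.625: |R|=0.22642 <1
  x=-3.763: |R|=1.14710 >1
  x=-3.480: |R|=1.05189 >1
Interval (-3.3333, 0).

z∈(-3.3333,0).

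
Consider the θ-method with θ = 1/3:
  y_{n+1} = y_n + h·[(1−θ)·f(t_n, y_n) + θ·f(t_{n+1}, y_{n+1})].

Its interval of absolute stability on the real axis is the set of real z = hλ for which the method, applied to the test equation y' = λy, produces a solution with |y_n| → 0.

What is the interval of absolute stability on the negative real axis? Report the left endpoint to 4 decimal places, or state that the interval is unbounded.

z∈(-6.0000,0).

Test eqn y'=λy, z=hλ:
  y_{n+1} = y_n + z·[2/3·y_n + 1/3·y_{n+1}] ⇒ (1 − 1/3z)y_{n+1} = (1 + 2/3z)y_n
  Hence R(z) = (1 + 2/3z)/(1 − 1/3z).

Find x<0 with |R(x)|<1.
x=-1.24: |R|=0.1226
R=−1: 1+2/3x = −1+1/3x ⇒ -1/3x=2 ⇒ x=2/(-1/3)=-6.0000
Confirm numerically:
  x=-4.151: |R|=0.74143 <1
  x=-3.850: |R|=0.68613 <1
  x=-2.948: |R|=0.48689 <1
  x=-6.490: |R|=1.05163 >1
  x=-6.177: |R|=1.01929 >1
So |R|<1 on (-6.0000, 0).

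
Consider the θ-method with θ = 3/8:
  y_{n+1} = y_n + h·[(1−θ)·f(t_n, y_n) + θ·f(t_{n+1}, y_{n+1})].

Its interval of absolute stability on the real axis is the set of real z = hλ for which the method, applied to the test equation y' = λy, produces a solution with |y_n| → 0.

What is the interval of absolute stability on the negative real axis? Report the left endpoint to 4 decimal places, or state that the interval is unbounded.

Test eqn y'=λy, z=hλ:
  y_{n+1} = y_n + z·[5/8·y_n + 3/8·y_{n+1}] ⇒ (1 − 3/8z)y_{n+1} = (1 + 5/8z)y_n
  Hence R(z) = (1 + 5/8z)/(1 − 3/8z).

Solve |R(x)|<1 on ℝ⁻.
x=-1.75: |R|=0.0566
R=−1: 1+5/8x = −1+3/8x ⇒ -1/4x=2 ⇒ x=2/(-1/4)=-8.0000
Confirm numerically:
  x=-7.128: |R|=0.94065 <1
  x=-6.767: |R|=0.91287 <1
  x=-4.603: |R|=0.68848 <1
  x=-4.549: |R|=0.68116 <1
  x=-8.520: |R|=1.03099 >1
  x=-8.264: |R|=1.01610 >1
  x=-8.058: |R|=1.00361 >1
Interval (-8.0000, 0).

(-8.0000, 0).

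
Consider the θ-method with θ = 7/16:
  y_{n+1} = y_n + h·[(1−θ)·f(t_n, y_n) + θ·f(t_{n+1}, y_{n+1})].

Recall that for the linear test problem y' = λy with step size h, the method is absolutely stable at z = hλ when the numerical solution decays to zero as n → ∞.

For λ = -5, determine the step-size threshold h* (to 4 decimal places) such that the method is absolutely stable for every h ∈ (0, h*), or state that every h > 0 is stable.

(-16.0000,0); λ=-5 ⇒ h* = (16)/5 = 3.2000.

Set f=λy, z=hλ:
  y_{n+1} = y_n + z·[9/16·y_n + 7/16·y_{n+1}] ⇒ (1 − 7/16z)y_{n+1} = (1 + 9/16z)y_n
  Hence R(z) = (1 + 9/16z)/(1 − 7/16z).

Need |R(x)|<1, x<0.
x=-1.22: |R|=0.2046
R=−1: 1+9/16x = −1+7/16x ⇒ -1/8x=2 ⇒ x=2/(-1/8)=-16.0000
Confirm numerically:
  x=-11.046: |R|=0.89383 <1
  x=-8.533: |R|=0.80280 <1
  x=-7.746: |R|=0.76492 <1
  x=-6.876: |R|=0.71546 <1
  x=-16.387: |R|=1.00592 >1
  x=-16.209: |R|=1.00323 >1
  x=-16.112: |R|=1.00174 >1
Interval (-16.0000, 0).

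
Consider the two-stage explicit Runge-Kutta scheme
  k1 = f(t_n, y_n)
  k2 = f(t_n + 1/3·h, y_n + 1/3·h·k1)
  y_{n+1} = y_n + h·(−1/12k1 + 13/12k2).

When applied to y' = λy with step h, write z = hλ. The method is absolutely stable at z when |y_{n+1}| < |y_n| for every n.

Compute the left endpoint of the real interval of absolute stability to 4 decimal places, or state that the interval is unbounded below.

z* = -2.7692.

On y'=λy, z=hλ:
  k1=λy_n ⇒ h·k1=z·y_n;  k2=λ(1+1/3z)y_n ⇒ h·k2=z(1+1/3z)y_n
  y_{n+1}/y_n = 1 − 1/12z + 13/12z(1+1/3z) = 1 + z + 13/36z²
  R(z) = 1 + z + 13/36z².

Find x<0 with |R(x)|<1.
x=-0.93: |R|=0.3823
R=1: x+13/36x²=0 ⇒ x=−36/13=-2.7692; min R=1−1/(4·13/36)=0.3077>−1
Confirm numerically:
  x=-2.715: |R|=0.94683 <1
  x=-1.878: |R|=0.39560 <1
  x=-1.637: |R|=0.33069 <1
  x=-3.163: |R|=1.44976 >1
  x=-2.832: |R|=1.06419 >1
So |R|<1 on (-2.7692, 0).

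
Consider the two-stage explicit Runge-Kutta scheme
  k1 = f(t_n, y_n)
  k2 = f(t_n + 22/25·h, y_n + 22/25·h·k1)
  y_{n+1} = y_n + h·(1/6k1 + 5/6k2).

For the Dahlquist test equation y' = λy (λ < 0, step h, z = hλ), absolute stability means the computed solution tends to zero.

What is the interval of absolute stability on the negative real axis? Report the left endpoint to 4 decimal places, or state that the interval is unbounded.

Set f=λy, z=hλ:
  k1=λy_n ⇒ h·k1=z·y_n;  k2=λ(1+22/25z)y_n ⇒ h·k2=z(1+22/25z)y_n
  y_{n+1}/y_n = 1 + 1/6z + 5/6z(1+22/25z) = 1 + z + 11/15z²
  ⇒ R(z) = 1 + z + 11/15z².

Boundary: |R(x)|=1, x<0.
x=-0.61: |R|=0.6629
R=1: x+11/15x²=0 ⇒ x=−15/11=-1.3636; min R=1−1/(4·11/15)=0.6591>−1
Confirm numerically:
  x=-1.227: |R|=0.87705 <1
  x=-1.147: |R|=0.81778 <1
  x=-0.728: |R|=0.66065 <1
  x=-1.778: |R|=1.54027 >1
  x=-1.554: |R|=1.21694 >1
  x=-1.437: |R|=1.07731 >1
Interval (-1.3636, 0).

z∈(-1.3636,0).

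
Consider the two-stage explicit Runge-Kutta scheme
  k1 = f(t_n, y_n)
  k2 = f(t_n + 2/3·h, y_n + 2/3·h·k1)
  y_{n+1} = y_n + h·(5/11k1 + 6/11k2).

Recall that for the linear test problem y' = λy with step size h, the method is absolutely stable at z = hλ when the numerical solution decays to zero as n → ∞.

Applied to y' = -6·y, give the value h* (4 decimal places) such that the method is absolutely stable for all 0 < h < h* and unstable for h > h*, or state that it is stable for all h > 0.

On y'=λy, z=hλ:
  k1=λy_n ⇒ h·k1=z·y_n;  k2=λ(1+2/3z)y_n ⇒ h·k2=z(1+2/3z)y_n
  y_{n+1}/y_n = 1 + 5/11z + 6/11z(1+2/3z) = 1 + z + 4/11z²
  R(z) = 1 + z + 4/11z².

Boundary: |R(x)|=1, x<0.
x=-1.36: |R|=0.3126
R=1: x+4/11x²=0 ⇒ x=−11/4=-2.7500; min R=1−1/(4·4/11)=0.3125>−1
Confirm numerically:
  x=-2.687: |R|=0.93844 <1
  x=-2.406: |R|=0.69903 <1
  x=-2.271: |R|=0.60443 <1
  x=-1.287: |R|=0.31532 <1
  x=-3.271: |R|=1.61971 >1
  x=-2.940: |R|=1.20313 >1
  x=-2.927: |R|=1.18839 >1
Stable set (-2.7500, 0).

(-2.7500,0); λ=-6 ⇒ h* = (11/4)/6 = 0.4583.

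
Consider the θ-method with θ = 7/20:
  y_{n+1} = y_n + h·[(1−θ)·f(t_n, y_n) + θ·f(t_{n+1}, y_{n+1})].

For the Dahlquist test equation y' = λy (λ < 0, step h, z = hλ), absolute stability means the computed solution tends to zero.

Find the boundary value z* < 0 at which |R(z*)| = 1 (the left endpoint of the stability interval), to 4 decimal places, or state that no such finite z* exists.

left endpoint -6.6667.

With y'=λy (z=hλ):
  y_{n+1} = y_n + z·[13/20·y_n + 7/20·y_{n+1}] ⇒ (1 − 7/20z)y_{n+1} = (1 + 13/20z)y_n
  so R(z) = (1 + 13/20z)/(1 − 7/20z).

Solve |R(x)|<1 on ℝ⁻.
x=-0.68: |R|=0.4507
R=−1: 1+13/20x = −1+7/20x ⇒ -3/10x=2 ⇒ x=2/(-3/10)=-6.6667
Confirm numerically:
  x=-4.870: |R|=0.80070 <1
  x=-4.664: |R|=0.77177 <1
  x=-4.622: |R|=0.76567 <1
  x=-3.680: |R|=0.60839 <1
  x=-7.136: |R|=1.04026 >1
  x=-7.059: |R|=1.03391 >1
  x=-6.911: |R|=1.02144 >1
Interval (-6.6667, 0).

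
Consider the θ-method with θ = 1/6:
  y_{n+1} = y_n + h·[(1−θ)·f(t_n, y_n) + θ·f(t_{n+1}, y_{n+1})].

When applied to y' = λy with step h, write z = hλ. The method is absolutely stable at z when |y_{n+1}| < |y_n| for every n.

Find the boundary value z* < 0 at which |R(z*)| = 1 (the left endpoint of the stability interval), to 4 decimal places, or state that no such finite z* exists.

Set f=λy, z=hλ:
  y_{n+1} = y_n + z·[5/6·y_n + 1/6·y_{n+1}] ⇒ (1 − 1/6z)y_{n+1} = (1 + 5/6z)y_n
  R(z) = (1 + 5/6z)/(1 − 1/6z).

Find x<0 with |R(x)|<1.
x=-1.35: |R|=0.1020
R=−1: 1+5/6x = −1+1/6x ⇒ -2/3x=2 ⇒ x=2/(-2/3)=-3.0000
Confirm numerically:
  x=-2.270: |R|=0.64692 <1
  x=-2.074: |R|=0.54124 <1
  x=-1.337: |R|=0.09336 <1
  x=-1.239: |R|=0.02694 <1
  x=-3.502: |R|=1.21132 >1
  x=-3.330: |R|=1.14148 >1
Stable set (-3.0000, 0).

z* = -3.0000.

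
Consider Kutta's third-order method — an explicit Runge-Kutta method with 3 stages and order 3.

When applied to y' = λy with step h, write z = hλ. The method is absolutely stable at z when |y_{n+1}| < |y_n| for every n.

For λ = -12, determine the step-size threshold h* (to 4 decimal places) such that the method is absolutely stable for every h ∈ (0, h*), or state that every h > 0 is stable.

With y'=λy (z=hλ):
  order 3, 3-stage ⇒ R(z)=1+z+z^2/2+z^3/6
  (e.g. R(-0.94)=0.36337, |R|=0.36337)

Solve |R(x)|<1 on ℝ⁻.
x=-0.94: |R|=0.3634
|R(-2.37)|=0.7802 |R(-2.02)|=0.3535 |R(-1.39)|=0.1284
Bisect:
  x_lo=-3.1644 |R|=2.4387  x_hi=-0.2126 |R|=0.8084
  mid=-1.68849 |R|=0.06530 →hi
  mid=-2.42643 |R|=0.86361 →hi
  mid=-2.79540 |R|=1.52894 →lo
  mid=-2.61092 |R|=1.16886 →lo
  mid=-2.51867 |R|=1.00977 →lo
  mid=-2.47255 |R|=0.93512 →hi
  mid=-2.49561 |R|=0.97205 →hi
  ...
  [-2.51291,-2.51273] ⇒ x*=-2.5127
Interval (-2.5127, 0).

(-2.5127,0); λ=-12 ⇒ h* = 0.2094.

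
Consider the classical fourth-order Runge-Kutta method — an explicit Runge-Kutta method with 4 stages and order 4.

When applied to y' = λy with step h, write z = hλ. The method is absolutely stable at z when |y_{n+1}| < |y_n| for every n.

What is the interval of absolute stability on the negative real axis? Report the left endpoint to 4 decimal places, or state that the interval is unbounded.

(-2.7853, 0).

Test eqn y'=λy, z=hλ:
  order 4, 4-stage ⇒ R(z)=1+z+z^2/2+z^3/6+z^4/24
  (e.g. R(-1.37)=0.28667, |R|=0.28667)

Solve |R(x)|<1 on ℝ⁻.
x=-1.37: |R|=0.2867
|R(-2.25)|=0.4507 |R(-2.05)|=0.3513 |R(-0.98)|=0.3818
Bisect:
  x_lo=-3.0913 |R|=1.5684  x_hi=-0.2964 |R|=0.7435
  mid=-1.69385 |R|=0.27373 →hi
  mid=-2.39260 |R|=0.55234 →hi
  mid=-2.74197 |R|=0.93663 →hi
  mid=-2.91666 |R|=1.21681 →lo
  mid=-2.82932 |R|=1.06843 →lo
  mid=-2.78564 |R|=1.00053 →lo
  mid=-2.76381 |R|=0.96809 →hi
  ...
  [-2.78530,-2.78513] ⇒ x*=-2.7853
So |R|<1 on (-2.7853, 0).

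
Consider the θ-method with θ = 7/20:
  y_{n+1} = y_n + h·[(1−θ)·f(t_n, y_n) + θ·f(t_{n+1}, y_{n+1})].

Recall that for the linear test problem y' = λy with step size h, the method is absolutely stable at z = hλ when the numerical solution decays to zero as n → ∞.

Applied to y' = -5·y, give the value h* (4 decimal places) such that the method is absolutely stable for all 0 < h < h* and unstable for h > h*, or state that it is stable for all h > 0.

(-6.6667,0); λ=-5 ⇒ h* = (20/3)/5 = 1.3333.

With y'=λy (z=hλ):
  y_{n+1} = y_n + z·[13/20·y_n + 7/20·y_{n+1}] ⇒ (1 − 7/20z)y_{n+1} = (1 + 13/20z)y_n
  Hence R(z) = (1 + 13/20z)/(1 − 7/20z).

Boundary: |R(x)|=1, x<0.
x=-0.83: |R|=0.3568
R=−1: 1+13/20x = −1+7/20x ⇒ -3/10x=2 ⇒ x=2/(-3/10)=-6.6667
Confirm numerically:
  x=-6.430: |R|=0.97816 <1
  x=-6.385: |R|=0.97388 <1
  x=-5.983: |R|=0.93371 <1
  x=-3.006: |R|=0.46484 <1
  x=-7.216: |R|=1.04674 >1
  x=-7.028: |R|=1.03133 >1
  x=-6.860: |R|=1.01705 >1
Interval (-6.6667, 0).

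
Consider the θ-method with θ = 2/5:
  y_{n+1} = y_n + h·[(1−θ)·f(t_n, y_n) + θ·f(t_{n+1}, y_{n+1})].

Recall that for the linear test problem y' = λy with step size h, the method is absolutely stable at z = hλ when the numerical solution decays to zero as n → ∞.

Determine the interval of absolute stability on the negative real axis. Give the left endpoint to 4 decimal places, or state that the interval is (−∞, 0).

Test eqn y'=λy, z=hλ:
  y_{n+1} = y_n + z·[3/5·y_n + 2/5·y_{n+1}] ⇒ (1 − 2/5z)y_{n+1} = (1 + 3/5z)y_n
  so R(z) = (1 + 3/5z)/(1 − 2/5z).

Solve |R(x)|<1 on ℝ⁻.
x=-0.35: |R|=0.6930
R=−1: 1+3/5x = −1+2/5x ⇒ -1/5x=2 ⇒ x=2/(-1/5)=-10.0000
Confirm numerically:
  x=-9.689: |R|=0.98724 <1
  x=-6.226: |R|=0.78375 <1
  x=-5.164: |R|=0.68450 <1
  x=-10.403: |R|=1.01562 >1
  x=-10.245: |R|=1.00961 >1
Interval (-10.0000, 0).

z∈(-10.0000,0).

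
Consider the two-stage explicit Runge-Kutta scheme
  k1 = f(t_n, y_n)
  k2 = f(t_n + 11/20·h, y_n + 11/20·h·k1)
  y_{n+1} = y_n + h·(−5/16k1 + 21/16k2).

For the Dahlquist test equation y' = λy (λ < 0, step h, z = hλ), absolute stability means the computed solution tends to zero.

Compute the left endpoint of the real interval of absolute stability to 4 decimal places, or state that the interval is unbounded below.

left endpoint -1.3853.

On y'=λy, z=hλ:
  k1=λy_n ⇒ h·k1=z·y_n;  k2=λ(1+11/20z)y_n ⇒ h·k2=z(1+11/20z)y_n
  y_{n+1}/y_n = 1 − 5/16z + 21/16z(1+11/20z) = 1 + z + 231/320z²
  ⇒ R(z) = 1 + z + 231/320z².

Solve |R(x)|<1 on ℝ⁻.
x=-0.97: |R|=0.7092
R=1: x+231/320x²=0 ⇒ x=−320/231=-1.3853; min R=1−1/(4·231/320)=0.6537>−1
Confirm numerically:
  x=-1.199: |R|=0.83877 <1
  x=-1.023: |R|=0.73246 <1
  x=-0.668: |R|=0.65412 <1
  x=-0.620: |R|=0.65749 <1
  x=-1.935: |R|=1.76786 >1
  x=-1.839: |R|=1.60232 >1
Stable set (-1.3853, 0).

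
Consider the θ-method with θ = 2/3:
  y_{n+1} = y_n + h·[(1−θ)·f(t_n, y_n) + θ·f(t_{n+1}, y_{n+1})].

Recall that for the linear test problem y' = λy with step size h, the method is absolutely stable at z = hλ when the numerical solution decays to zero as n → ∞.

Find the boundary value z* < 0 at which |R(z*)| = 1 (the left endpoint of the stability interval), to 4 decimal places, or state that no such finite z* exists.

interval (−∞, 0).

Test eqn y'=λy, z=hλ:
  y_{n+1} = y_n + z·[1/3·y_n + 2/3·y_{n+1}] ⇒ (1 − 2/3z)y_{n+1} = (1 + 1/3z)y_n
  R(z) = (1 + 1/3z)/(1 − 2/3z).

Boundary: |R(x)|=1, x<0.
x=-0.76: |R|=0.4956
x=-2: |R|=0.1429
x=-10: |R|=0.3043
x=-100: |R|=0.4778
θ=2/3≥1/2 ⇒ |1+1/3x|<|1−2/3x| ∀x<0 ⇒ unbounded interval.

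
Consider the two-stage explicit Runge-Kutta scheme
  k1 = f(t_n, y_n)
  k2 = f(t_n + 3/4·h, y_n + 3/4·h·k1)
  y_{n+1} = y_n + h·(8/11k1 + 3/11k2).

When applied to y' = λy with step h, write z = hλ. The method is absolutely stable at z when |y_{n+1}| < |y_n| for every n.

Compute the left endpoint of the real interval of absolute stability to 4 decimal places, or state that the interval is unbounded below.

z* = -4.8889.

On y'=λy, z=hλ:
  k1=λy_n ⇒ h·k1=z·y_n;  k2=λ(1+3/4z)y_n ⇒ h·k2=z(1+3/4z)y_n
  y_{n+1}/y_n = 1 + 8/11z + 3/11z(1+3/4z) = 1 + z + 9/44z²
  R(z) = 1 + z + 9/44z².

Need |R(x)|<1, x<0.
x=-1.31: |R|=0.0410
R=1: x+9/44x²=0 ⇒ x=−44/9=-4.8889; min R=1−1/(4·9/44)=-0.2222>−1
Confirm numerically:
  x=-3.569: |R|=0.03645 <1
  x=-3.521: |R|=0.01484 <1
  x=-2.512: |R|=0.22129 <1
  x=-5.279: |R|=1.42124 >1
  x=-5.091: |R|=1.21047 >1
So |R|<1 on (-4.8889, 0).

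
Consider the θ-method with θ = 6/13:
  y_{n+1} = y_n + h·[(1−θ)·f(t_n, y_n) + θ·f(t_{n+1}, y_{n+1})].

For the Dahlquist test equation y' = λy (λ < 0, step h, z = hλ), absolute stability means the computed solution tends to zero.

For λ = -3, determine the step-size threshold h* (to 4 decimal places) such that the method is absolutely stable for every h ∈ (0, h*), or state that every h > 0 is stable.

(-26.0000,0); λ=-3 ⇒ h* = (26)/3 = 8.6667.

Test eqn y'=λy, z=hλ:
  y_{n+1} = y_n + z·[7/13·y_n + 6/13·y_{n+1}] ⇒ (1 − 6/13z)y_{n+1} = (1 + 7/13z)y_n
  so R(z) = (1 + 7/13z)/(1 − 6/13z).

Find x<0 with |R(x)|<1.
x=-1.04: |R|=0.2973
R=−1: 1+7/13x = −1+6/13x ⇒ -1/13x=2 ⇒ x=2/(-1/13)=-26.0000
Confirm numerically:
  x=-23.564: |R|=0.98422 <1
  x=-21.817: |R|=0.97093 <1
  x=-21.676: |R|=0.96977 <1
  x=-13.303: |R|=0.86321 <1
  x=-26.493: |R|=1.00287 >1
  x=-26.255: |R|=1.00150 >1
Interval (-26.0000, 0).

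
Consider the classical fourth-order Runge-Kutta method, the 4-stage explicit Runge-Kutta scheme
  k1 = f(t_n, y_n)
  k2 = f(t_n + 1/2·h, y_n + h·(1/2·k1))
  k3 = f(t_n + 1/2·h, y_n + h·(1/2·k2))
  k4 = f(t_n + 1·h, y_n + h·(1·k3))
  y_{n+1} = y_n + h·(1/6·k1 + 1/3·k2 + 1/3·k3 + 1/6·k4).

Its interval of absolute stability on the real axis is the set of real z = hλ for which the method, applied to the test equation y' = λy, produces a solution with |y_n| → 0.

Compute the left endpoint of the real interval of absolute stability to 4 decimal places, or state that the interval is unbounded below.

left endpoint -2.7853.

Set f=λy, z=hλ:
  order 4, 4-stage ⇒ R(z)=1+z+z^2/2+z^3/6+z^4/24
  (e.g. R(-0.59)=0.55487, |R|=0.55487)

Find x<0 with |R(x)|<1.
x=-0.59: |R|=0.5549
|R(-2.91)|=1.2049 |R(-2.3)|=0.4832 |R(-1.54)|=0.2714
Bisect:
  x_lo=-3.4989 |R|=2.7279  x_hi=-0.3741 |R|=0.6879
  mid=-1.93652 |R|=0.31415 →hi
  mid=-2.71771 |R|=0.90280 →hi
  mid=-3.10831 |R|=1.60671 →lo
  mid=-2.91301 |R|=1.21026 →lo
  mid=-2.81536 |R|=1.04629 →lo
  mid=-2.76654 |R|=0.97209 →hi
  mid=-2.79095 |R|=1.00856 →lo
  ...
  [-2.78542,-2.78523] ⇒ x*=-2.7853
Interval (-2.7853, 0).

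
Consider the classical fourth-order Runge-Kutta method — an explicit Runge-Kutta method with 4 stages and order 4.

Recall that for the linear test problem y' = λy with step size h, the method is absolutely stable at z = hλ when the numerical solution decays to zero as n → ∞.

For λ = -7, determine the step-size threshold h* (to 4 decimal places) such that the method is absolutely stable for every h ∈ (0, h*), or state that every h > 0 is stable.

On y'=λy, z=hλ:
  order 4, 4-stage ⇒ R(z)=1+z+z^2/2+z^3/6+z^4/24
  (e.g. R(-0.36)=0.69772, |R|=0.69772)

Need |R(x)|<1, x<0.
x=-0.36: |R|=0.6977
|R(-2.96)|=1.2970 |R(-2.86)|=1.1186 |R(-2.23)|=0.4386
Bisect:
  x_lo=-3.2066 |R|=1.8446  x_hi=-0.2968 |R|=0.7432
  mid=-1.75173 |R|=0.27900 →hi
  mid=-2.47918 |R|=0.62840 →hi
  mid=-2.84290 |R|=1.09038 →lo
  mid=-2.66104 |R|=0.82826 →hi
  mid=-2.75197 |R|=0.95091 →hi
  mid=-2.79743 |R|=1.01846 →lo
  mid=-2.77470 |R|=0.98414 →hi
  mid=-2.78607 |R|=1.00117 →lo
  ...
  [-2.78536,-2.78518] ⇒ x*=-2.7853
Stable set (-2.7853, 0).

(-2.7853,0); λ=-7 ⇒ h* = 0.3979.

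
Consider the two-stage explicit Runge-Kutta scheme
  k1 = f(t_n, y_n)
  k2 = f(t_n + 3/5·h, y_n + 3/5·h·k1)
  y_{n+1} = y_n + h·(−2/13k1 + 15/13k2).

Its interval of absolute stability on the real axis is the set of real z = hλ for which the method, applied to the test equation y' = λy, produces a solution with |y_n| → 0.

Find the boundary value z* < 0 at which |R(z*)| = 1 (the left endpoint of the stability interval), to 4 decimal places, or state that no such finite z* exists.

On y'=λy, z=hλ:
  k1=λy_n ⇒ h·k1=z·y_n;  k2=λ(1+3/5z)y_n ⇒ h·k2=z(1+3/5z)y_n
  y_{n+1}/y_n = 1 − 2/13z + 15/13z(1+3/5z) = 1 + z + 9/13z²
  so R(z) = 1 + z + 9/13z².

Solve |R(x)|<1 on ℝ⁻.
x=-1.62: |R|=1.1969
R=1: x+9/13x²=0 ⇒ x=−13/9=-1.4444; min R=1−1/(4·9/13)=0.6389>−1
Confirm numerically:
  x=-1.016: |R|=0.69864 <1
  x=-0.923: |R|=0.66680 <1
  x=-0.898: |R|=0.66028 <1
  x=-1.918: |R|=1.62881 >1
  x=-1.841: |R|=1.50543 >1
  x=-1.760: |R|=1.38449 >1
So |R|<1 on (-1.4444, 0).

left endpoint -1.4444.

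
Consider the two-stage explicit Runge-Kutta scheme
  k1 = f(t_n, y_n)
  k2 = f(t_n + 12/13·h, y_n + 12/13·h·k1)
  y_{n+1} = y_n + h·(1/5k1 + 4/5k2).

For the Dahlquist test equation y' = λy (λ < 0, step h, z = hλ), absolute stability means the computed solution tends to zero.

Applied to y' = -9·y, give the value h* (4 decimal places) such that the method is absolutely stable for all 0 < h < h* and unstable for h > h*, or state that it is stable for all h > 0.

(-1.3542,0); λ=-9 ⇒ h* = (65/48)/9 = 0.1505.

With y'=λy (z=hλ):
  k1=λy_n ⇒ h·k1=z·y_n;  k2=λ(1+12/13z)y_n ⇒ h·k2=z(1+12/13z)y_n
  y_{n+1}/y_n = 1 + 1/5z + 4/5z(1+12/13z) = 1 + z + 48/65z²
  Hence R(z) = 1 + z + 48/65z².

Solve |R(x)|<1 on ℝ⁻.
x=-1.45: |R|=1.1026
R=1: x+48/65x²=0 ⇒ x=−65/48=-1.3542; min R=1−1/(4·48/65)=0.6615>−1
Confirm numerically:
  x=-1.237: |R|=0.89297 <1
  x=-0.683: |R|=0.66148 <1
  x=-0.572: |R|=0.66961 <1
  x=-1.845: |R|=1.66874 >1
  x=-1.585: |R|=1.27018 >1
  x=-1.495: |R|=1.15548 >1
So |R|<1 on (-1.3542, 0).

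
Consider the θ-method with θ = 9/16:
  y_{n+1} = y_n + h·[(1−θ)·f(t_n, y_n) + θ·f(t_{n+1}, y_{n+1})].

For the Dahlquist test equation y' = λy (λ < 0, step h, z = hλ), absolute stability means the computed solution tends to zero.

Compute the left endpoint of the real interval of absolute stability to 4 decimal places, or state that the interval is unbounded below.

unbounded; (−∞, 0).

With y'=λy (z=hλ):
  y_{n+1} = y_n + z·[7/16·y_n + 9/16·y_{n+1}] ⇒ (1 − 9/16z)y_{n+1} = (1 + 7/16z)y_n
  R(z) = (1 + 7/16z)/(1 − 9/16z).

Solve |R(x)|<1 on ℝ⁻.
x=-1.64: |R|=0.1469
x=-2: |R|=0.0588
x=-10: |R|=0.5094
x=-100: |R|=0.7467
θ=9/16≥1/2 ⇒ |1+7/16x|<|1−9/16x| ∀x<0 ⇒ unbounded interval.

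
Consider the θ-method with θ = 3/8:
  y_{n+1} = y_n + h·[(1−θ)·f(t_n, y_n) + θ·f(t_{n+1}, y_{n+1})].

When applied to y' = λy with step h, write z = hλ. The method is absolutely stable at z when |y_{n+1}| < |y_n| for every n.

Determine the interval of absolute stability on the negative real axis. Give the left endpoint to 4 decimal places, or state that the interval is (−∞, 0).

Test eqn y'=λy, z=hλ:
  y_{n+1} = y_n + z·[5/8·y_n + 3/8·y_{n+1}] ⇒ (1 − 3/8z)y_{n+1} = (1 + 5/8z)y_n
  so R(z) = (1 + 5/8z)/(1 − 3/8z).

Find x<0 with |R(x)|<1.
x=-1.72: |R|=0.0456
R=−1: 1+5/8x = −1+3/8x ⇒ -1/4x=2 ⇒ x=2/(-1/4)=-8.0000
Confirm numerically:
  x=-7.753: |R|=0.98420 <1
  x=-7.281: |R|=0.95181 <1
  x=-6.701: |R|=0.90755 <1
  x=-8.523: |R|=1.03116 >1
  x=-8.088: |R|=1.00545 >1
Stable set (-8.0000, 0).

z∈(-8.0000,0).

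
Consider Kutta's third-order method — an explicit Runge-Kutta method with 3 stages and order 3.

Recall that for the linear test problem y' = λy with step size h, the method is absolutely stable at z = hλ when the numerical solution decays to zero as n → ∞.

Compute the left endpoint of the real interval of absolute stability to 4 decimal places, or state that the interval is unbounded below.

Test eqn y'=λy, z=hλ:
  order 3, 3-stage ⇒ R(z)=1+z+z^2/2+z^3/6
  (e.g. R(-1.22)=0.22156, |R|=0.22156)

Need |R(x)|<1, x<0.
x=-1.22: |R|=0.2216
|R(-2.54)|=1.0454 |R(-1.62)|=0.0164 |R(-1.35)|=0.1512
Bisect:
  x_lo=-2.8745 |R|=1.7016  x_hi=-0.3332 |R|=0.7161
  mid=-1.60385 |R|=0.00529 →hi
  mid=-2.23915 |R|=0.60336 →hi
  mid=-2.55680 |R|=1.07392 →lo
  mid=-2.39798 |R|=0.82101 →hi
  mid=-2.47739 |R|=0.94281 →hi
  mid=-2.51710 |R|=1.00717 →lo
  mid=-2.49724 |R|=0.97469 →hi
  mid=-2.50717 |R|=0.99086 →hi
  ...
  [-2.51275,-2.51260] ⇒ x*=-2.5127
So |R|<1 on (-2.5127, 0).

left endpoint -2.5127.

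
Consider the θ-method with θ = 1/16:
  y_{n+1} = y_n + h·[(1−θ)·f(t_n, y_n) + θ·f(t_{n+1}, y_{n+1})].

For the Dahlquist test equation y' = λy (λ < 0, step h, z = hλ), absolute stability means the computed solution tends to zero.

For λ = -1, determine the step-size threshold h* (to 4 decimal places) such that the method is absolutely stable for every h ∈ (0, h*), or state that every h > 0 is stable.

(-2.2857,0); λ=-1 ⇒ h* = (16/7)/1 = 2.2857.

On y'=λy, z=hλ:
  y_{n+1} = y_n + z·[15/16·y_n + 1/16·y_{n+1}] ⇒ (1 − 1/16z)y_{n+1} = (1 + 15/16z)y_n
  R(z) = (1 + 15/16z)/(1 − 1/16z).

Solve |R(x)|<1 on ℝ⁻.
x=-0.6: |R|=0.4217
R=−1: 1+15/16x = −1+1/16x ⇒ -7/8x=2 ⇒ x=2/(-7/8)=-2.2857
Confirm numerically:
  x=-2.029: |R|=0.80065 <1
  x=-1.646: |R|=0.49246 <1
  x=-1.573: |R|=0.43220 <1
  x=-1.488: |R|=0.36139 <1
  x=-2.779: |R|=1.36775 >1
  x=-2.713: |R|=1.31967 >1
  x=-2.513: |R|=1.17188 >1
Stable set (-2.2857, 0).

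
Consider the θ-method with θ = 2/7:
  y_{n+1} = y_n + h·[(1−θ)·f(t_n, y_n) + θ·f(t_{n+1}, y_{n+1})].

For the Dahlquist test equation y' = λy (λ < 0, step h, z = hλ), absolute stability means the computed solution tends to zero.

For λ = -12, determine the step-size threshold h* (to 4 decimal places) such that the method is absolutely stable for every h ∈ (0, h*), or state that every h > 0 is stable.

With y'=λy (z=hλ):
  y_{n+1} = y_n + z·[5/7·y_n + 2/7·y_{n+1}] ⇒ (1 − 2/7z)y_{n+1} = (1 + 5/7z)y_n
  R(z) = (1 + 5/7z)/(1 − 2/7z).

Boundary: |R(x)|=1, x<0.
x=-1.62: |R|=0.1074
R=−1: 1+5/7x = −1+2/7x ⇒ -3/7x=2 ⇒ x=2/(-3/7)=-4.6667
Confirm numerically:
  x=-3.618: |R|=0.77901 <1
  x=-3.447: |R|=0.73665 <1
  x=-3.399: |R|=0.72438 <1
  x=-4.939: |R|=1.04841 >1
  x=-4.880: |R|=1.03819 >1
  x=-4.791: |R|=1.02249 >1
So |R|<1 on (-4.6667, 0).

(-4.6667,0); λ=-12 ⇒ h* = (14/3)/12 = 0.3889.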